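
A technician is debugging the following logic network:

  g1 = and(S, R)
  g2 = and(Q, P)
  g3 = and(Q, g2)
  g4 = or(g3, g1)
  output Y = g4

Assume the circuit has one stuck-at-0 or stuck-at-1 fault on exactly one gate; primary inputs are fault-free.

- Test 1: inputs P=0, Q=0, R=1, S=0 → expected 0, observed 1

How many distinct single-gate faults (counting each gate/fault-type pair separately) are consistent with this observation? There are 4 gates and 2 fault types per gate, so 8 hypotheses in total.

Fault-free: g1=0, g2=0, g3=0, g4=0 → 0. Observed 1.
  g1 stuck-at-0: output 0 ✗
  g1 stuck-at-1: output 1 ✓
  g2 stuck-at-0: output 0 ✗
  g2 stuck-at-1: output 0 ✗
  g3 stuck-at-0: output 0 ✗
  g3 stuck-at-1: output 1 ✓
  g4 stuck-at-0: output 0 ✗
  g4 stuck-at-1: output 1 ✓
Consistent faults: {g1 stuck-at-1, g3 stuck-at-1, g4 stuck-at-1} — 3 in all.

3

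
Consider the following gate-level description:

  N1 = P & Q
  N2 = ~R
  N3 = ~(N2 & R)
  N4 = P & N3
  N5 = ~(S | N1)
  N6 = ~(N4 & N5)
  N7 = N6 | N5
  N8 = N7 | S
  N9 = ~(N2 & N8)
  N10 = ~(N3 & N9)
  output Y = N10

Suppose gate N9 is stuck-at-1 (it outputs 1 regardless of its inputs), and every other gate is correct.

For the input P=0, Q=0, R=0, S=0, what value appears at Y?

0

Propagate with N9 forced: N1=0, N2=1, N3=1, N4=0, N5=1, N6=1, N7=1, N8=1, N9=1 [stuck-at-1], N10=0.
So Y = 0. (Without the fault it would be 1.)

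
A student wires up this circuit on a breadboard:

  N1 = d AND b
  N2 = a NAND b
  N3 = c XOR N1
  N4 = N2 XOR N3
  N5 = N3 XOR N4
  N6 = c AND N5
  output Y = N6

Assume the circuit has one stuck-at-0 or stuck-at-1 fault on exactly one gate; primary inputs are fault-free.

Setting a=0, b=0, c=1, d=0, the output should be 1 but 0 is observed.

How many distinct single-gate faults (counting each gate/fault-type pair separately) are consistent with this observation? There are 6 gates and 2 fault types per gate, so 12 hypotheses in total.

Fault-free: N1=0, N2=1, N3=1, N4=0, N5=1, N6=1 → 1. Observed 0.
  N1 stuck-at-0: output 1 ✗
  N1 stuck-at-1: output 1 ✗
  N2 stuck-at-0: output 0 ✓
  N2 stuck-at-1: output 1 ✗
  N3 stuck-at-0: output 1 ✗
  N3 stuck-at-1: output 1 ✗
  N4 stuck-at-0: output 1 ✗
  N4 stuck-at-1: output 0 ✓
  N5 stuck-at-0: output 0 ✓
  N5 stuck-at-1: output 1 ✗
  N6 stuck-at-0: output 0 ✓
  N6 stuck-at-1: output 1 ✗
Consistent faults: {N2 stuck-at-0, N4 stuck-at-1, N5 stuck-at-0, N6 stuck-at-0} — 4 in all.

4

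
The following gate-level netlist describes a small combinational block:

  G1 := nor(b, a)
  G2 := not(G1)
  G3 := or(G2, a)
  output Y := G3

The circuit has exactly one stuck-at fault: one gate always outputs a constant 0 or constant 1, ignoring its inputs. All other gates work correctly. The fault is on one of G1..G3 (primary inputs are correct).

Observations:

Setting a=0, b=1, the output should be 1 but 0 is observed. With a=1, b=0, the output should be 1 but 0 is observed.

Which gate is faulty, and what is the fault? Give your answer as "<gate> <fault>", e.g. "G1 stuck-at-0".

G3 stuck-at-0

Fault-free values for test 1 (a=0, b=1): G1=0, G2=1, G3=1, giving Y=1. Observed 0.
Test 1: faults giving observed 0 are {G1 stuck-at-1, G2 stuck-at-0, G3 stuck-at-0}.
Test 2 (a=1, b=0): fault-free G1=0, G2=1, G3=1 → 1; observed 0. Eliminates G1 stuck-at-1, G2 stuck-at-0.
Only G3 stuck-at-0 is consistent with every test.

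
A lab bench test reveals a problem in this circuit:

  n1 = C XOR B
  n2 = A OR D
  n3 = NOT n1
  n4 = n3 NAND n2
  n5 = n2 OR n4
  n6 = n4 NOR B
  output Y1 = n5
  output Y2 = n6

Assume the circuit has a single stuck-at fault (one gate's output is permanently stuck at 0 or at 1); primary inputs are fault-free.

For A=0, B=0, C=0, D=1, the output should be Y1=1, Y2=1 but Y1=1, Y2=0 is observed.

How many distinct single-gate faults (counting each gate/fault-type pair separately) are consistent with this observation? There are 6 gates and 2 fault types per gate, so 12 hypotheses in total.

5

Fault-free: n1=0, n2=1, n3=1, n4=0, n5=1, n6=1 → Y1=1, Y2=1. Observed Y1=1, Y2=0.
  n1 stuck-at-0: output Y1=1, Y2=1 ✗
  n1 stuck-at-1: output Y1=1, Y2=0 ✓
  n2 stuck-at-0: output Y1=1, Y2=0 ✓
  n2 stuck-at-1: output Y1=1, Y2=1 ✗
  n3 stuck-at-0: output Y1=1, Y2=0 ✓
  n3 stuck-at-1: output Y1=1, Y2=1 ✗
  n4 stuck-at-0: output Y1=1, Y2=1 ✗
  n4 stuck-at-1: output Y1=1, Y2=0 ✓
  n5 stuck-at-0: output Y1=0, Y2=1 ✗
  n5 stuck-at-1: output Y1=1, Y2=1 ✗
  n6 stuck-at-0: output Y1=1, Y2=0 ✓
  n6 stuck-at-1: output Y1=1, Y2=1 ✗
Consistent faults: {n1 stuck-at-1, n2 stuck-at-0, n3 stuck-at-0, n4 stuck-at-1, n6 stuck-at-0} — 5 in all.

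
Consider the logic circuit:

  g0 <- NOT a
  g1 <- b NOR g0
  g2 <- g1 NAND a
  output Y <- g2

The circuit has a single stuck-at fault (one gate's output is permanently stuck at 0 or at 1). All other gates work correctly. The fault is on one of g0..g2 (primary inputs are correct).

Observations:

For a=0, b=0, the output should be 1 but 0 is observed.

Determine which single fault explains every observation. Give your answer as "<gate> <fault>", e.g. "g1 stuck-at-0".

g2 stuck-at-0

Fault-free values for test 1 (a=0, b=0): g0=1, g1=0, g2=1, giving Y=1. Observed 0.
Test 1: faults giving observed 0 are {g2 stuck-at-0}.
Only g2 stuck-at-0 is consistent with every test.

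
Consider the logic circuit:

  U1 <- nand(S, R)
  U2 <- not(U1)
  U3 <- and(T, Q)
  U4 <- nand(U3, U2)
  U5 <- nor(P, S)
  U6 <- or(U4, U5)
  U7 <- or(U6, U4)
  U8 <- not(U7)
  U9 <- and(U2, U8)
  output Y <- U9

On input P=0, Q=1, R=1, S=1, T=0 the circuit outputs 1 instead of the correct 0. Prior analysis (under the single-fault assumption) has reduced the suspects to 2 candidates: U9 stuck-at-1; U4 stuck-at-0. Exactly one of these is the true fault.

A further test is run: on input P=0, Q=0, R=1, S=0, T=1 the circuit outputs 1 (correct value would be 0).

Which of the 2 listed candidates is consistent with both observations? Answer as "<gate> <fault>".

Evaluate each candidate on input P=0, Q=0, R=1, S=0, T=1:
  U9 stuck-at-1: U1=1, U2=0, U3=0, U4=1, U5=1, U6=1, U7=1, U8=0, U9=1 [stuck-at-1] → 1 — matches
  U4 stuck-at-0: U1=1, U2=0, U3=0, U4=0 [stuck-at-0], U5=1, U6=1, U7=1, U8=0, U9=0 → 0 — eliminated
Only U9 stuck-at-1 reproduces the observed 1.

U9 stuck-at-1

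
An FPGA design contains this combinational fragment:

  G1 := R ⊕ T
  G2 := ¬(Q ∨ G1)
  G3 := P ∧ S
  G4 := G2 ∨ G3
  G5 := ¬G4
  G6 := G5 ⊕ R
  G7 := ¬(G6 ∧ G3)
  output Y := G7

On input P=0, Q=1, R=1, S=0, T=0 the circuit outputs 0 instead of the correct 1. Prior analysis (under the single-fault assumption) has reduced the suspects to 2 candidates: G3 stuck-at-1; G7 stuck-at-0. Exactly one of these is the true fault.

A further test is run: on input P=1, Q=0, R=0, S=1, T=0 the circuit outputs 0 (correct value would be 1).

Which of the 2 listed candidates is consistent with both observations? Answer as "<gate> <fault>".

Evaluate each candidate on input P=1, Q=0, R=0, S=1, T=0:
  G3 stuck-at-1: G1=0, G2=1, G3=1 [stuck-at-1], G4=1, G5=0, G6=0, G7=1 → 1 — eliminated
  G7 stuck-at-0: G1=0, G2=1, G3=1, G4=1, G5=0, G6=0, G7=0 [stuck-at-0] → 0 — matches
Only G7 stuck-at-0 reproduces the observed 0.

G7 stuck-at-0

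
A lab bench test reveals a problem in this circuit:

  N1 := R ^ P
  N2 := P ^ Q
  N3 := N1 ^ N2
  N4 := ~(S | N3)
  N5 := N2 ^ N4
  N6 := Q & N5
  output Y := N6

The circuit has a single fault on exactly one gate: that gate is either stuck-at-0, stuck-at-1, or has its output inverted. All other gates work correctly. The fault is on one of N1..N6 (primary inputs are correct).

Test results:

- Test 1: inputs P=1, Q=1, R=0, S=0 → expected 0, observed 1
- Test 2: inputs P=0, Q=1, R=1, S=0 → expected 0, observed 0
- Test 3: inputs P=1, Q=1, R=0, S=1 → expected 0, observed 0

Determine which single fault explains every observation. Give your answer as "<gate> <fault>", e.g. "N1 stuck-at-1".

Fault-free values for test 1 (P=1, Q=1, R=0, S=0): N1=1, N2=0, N3=1, N4=0, N5=0, N6=0, giving Y=0. Observed 1.
Test 1: faults giving observed 1 are {N1 stuck-at-0, N1 inverted output, N3 stuck-at-0, N3 inverted output, N4 stuck-at-1, N4 inverted output, N5 stuck-at-1, N5 inverted output, N6 stuck-at-1, N6 inverted output}.
Test 2 (P=0, Q=1, R=1, S=0): fault-free N1=1, N2=1, N3=0, N4=1, N5=0, N6=0 → 0; observed 0. Eliminates N1 stuck-at-0, N1 inverted output, N3 inverted output, N4 inverted output, N5 stuck-at-1, N5 inverted output, N6 stuck-at-1, N6 inverted output.
Test 3 (P=1, Q=1, R=0, S=1): fault-free N1=1, N2=0, N3=1, N4=0, N5=0, N6=0 → 0; observed 0. Eliminates N4 stuck-at-1.
Only N3 stuck-at-0 is consistent with every test.

N3 stuck-at-0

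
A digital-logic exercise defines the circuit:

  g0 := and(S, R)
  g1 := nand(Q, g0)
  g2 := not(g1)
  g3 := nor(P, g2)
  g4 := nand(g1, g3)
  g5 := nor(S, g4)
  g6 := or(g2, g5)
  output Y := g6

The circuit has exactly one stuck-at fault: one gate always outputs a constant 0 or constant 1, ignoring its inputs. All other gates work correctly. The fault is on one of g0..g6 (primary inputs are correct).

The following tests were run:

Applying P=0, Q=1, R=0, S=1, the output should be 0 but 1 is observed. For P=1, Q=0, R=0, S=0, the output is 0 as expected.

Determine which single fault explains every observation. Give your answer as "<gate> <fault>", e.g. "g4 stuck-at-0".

Fault-free values for test 1 (P=0, Q=1, R=0, S=1): g0=0, g1=1, g2=0, g3=1, g4=0, g5=0, g6=0, giving Y=0. Observed 1.
Test 1: faults giving observed 1 are {g0 stuck-at-1, g1 stuck-at-0, g2 stuck-at-1, g5 stuck-at-1, g6 stuck-at-1}.
Test 2 (P=1, Q=0, R=0, S=0): fault-free g0=0, g1=1, g2=0, g3=0, g4=1, g5=0, g6=0 → 0; observed 0. Eliminates g1 stuck-at-0, g2 stuck-at-1, g5 stuck-at-1, g6 stuck-at-1.
Only g0 stuck-at-1 is consistent with every test.

g0 stuck-at-1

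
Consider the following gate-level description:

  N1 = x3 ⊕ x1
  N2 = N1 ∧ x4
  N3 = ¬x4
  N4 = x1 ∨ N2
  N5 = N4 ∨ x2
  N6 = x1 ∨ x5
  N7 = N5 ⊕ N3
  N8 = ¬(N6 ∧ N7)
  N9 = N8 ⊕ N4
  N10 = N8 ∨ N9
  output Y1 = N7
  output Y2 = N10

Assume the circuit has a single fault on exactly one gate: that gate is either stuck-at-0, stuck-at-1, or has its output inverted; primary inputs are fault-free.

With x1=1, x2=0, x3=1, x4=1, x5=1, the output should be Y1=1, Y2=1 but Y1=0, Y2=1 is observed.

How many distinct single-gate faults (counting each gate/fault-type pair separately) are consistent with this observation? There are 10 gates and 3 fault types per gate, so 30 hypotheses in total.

8

Fault-free: N1=0, N2=0, N3=0, N4=1, N5=1, N6=1, N7=1, N8=0, N9=1, N10=1 → Y1=1, Y2=1. Observed Y1=0, Y2=1.
  N1: none of the 3 fault types match ✗
  N2: none of the 3 fault types match ✗
  N3: stuck-at-1, inverted output ✓; others ✗
  N4: stuck-at-0, inverted output ✓; others ✗
  N5: stuck-at-0, inverted output ✓; others ✗
  N6: none of the 3 fault types match ✗
  N7: stuck-at-0, inverted output ✓; others ✗
  N8: none of the 3 fault types match ✗
  N9: none of the 3 fault types match ✗
  N10: none of the 3 fault types match ✗
Consistent faults: {N3 stuck-at-1, N3 inverted output, N4 stuck-at-0, N4 inverted output, N5 stuck-at-0, N5 inverted output, N7 stuck-at-0, N7 inverted output} — 8 in all.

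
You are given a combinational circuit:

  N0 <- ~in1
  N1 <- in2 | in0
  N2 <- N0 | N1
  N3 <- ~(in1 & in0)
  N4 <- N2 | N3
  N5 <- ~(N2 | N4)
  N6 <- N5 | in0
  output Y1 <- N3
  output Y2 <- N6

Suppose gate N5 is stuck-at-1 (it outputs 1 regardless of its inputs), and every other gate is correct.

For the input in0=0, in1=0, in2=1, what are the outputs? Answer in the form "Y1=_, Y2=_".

Propagate with N5 forced: N0=1, N1=1, N2=1, N3=1, N4=1, N5=1 [stuck-at-1], N6=1.
So the outputs are Y1=1, Y2=1. (Without the fault they would be Y1=1, Y2=0.)

Y1=1, Y2=1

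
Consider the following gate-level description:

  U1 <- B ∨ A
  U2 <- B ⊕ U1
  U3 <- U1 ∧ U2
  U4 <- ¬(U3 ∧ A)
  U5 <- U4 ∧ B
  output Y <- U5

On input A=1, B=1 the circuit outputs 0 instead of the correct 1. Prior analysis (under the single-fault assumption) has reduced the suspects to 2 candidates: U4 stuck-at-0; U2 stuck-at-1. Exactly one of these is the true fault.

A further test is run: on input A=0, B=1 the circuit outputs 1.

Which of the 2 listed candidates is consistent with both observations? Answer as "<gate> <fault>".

U2 stuck-at-1

Evaluate each candidate on input A=0, B=1:
  U4 stuck-at-0: U1=1, U2=0, U3=0, U4=0 [stuck-at-0], U5=0 → 0 — eliminated
  U2 stuck-at-1: U1=1, U2=1 [stuck-at-1], U3=1, U4=1, U5=1 → 1 — matches
Only U2 stuck-at-1 reproduces the observed 1.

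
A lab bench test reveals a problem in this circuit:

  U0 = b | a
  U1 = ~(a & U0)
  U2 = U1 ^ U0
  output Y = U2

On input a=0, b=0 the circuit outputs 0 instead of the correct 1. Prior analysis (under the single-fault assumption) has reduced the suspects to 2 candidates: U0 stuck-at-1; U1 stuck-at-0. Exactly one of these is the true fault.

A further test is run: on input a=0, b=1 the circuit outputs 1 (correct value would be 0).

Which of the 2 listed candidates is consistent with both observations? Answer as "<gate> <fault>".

Evaluate each candidate on input a=0, b=1:
  U0 stuck-at-1: U0=1 [stuck-at-1], U1=1, U2=0 → 0 — eliminated
  U1 stuck-at-0: U0=1, U1=0 [stuck-at-0], U2=1 → 1 — matches
Only U1 stuck-at-0 reproduces the observed 1.

U1 stuck-at-0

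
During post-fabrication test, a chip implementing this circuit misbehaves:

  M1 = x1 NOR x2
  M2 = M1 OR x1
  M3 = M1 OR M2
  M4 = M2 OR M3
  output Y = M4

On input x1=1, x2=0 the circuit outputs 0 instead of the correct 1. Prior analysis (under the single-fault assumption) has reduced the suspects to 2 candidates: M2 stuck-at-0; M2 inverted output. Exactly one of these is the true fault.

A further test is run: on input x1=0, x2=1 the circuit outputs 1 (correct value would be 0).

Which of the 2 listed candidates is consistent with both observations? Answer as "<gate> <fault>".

M2 inverted output

Evaluate each candidate on input x1=0, x2=1:
  M2 stuck-at-0: M1=0, M2=0 [stuck-at-0], M3=0, M4=0 → 0 — eliminated
  M2 inverted output: M1=0, M2=1 [inverted output], M3=1, M4=1 → 1 — matches
Only M2 inverted output reproduces the observed 1.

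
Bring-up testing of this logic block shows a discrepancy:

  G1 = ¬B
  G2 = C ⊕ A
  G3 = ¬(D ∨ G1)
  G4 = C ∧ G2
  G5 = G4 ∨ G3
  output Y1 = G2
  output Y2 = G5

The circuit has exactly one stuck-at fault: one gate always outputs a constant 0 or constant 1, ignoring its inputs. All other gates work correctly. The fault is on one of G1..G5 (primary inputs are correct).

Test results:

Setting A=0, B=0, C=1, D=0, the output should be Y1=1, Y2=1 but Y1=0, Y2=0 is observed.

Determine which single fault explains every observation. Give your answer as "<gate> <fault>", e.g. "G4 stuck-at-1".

Fault-free values for test 1 (A=0, B=0, C=1, D=0): G1=1, G2=1, G3=0, G4=1, G5=1, giving Y1=1, Y2=1. Observed Y1=0, Y2=0.
Test 1: faults giving observed Y1=0, Y2=0 are {G2 stuck-at-0}.
Only G2 stuck-at-0 is consistent with every test.

G2 stuck-at-0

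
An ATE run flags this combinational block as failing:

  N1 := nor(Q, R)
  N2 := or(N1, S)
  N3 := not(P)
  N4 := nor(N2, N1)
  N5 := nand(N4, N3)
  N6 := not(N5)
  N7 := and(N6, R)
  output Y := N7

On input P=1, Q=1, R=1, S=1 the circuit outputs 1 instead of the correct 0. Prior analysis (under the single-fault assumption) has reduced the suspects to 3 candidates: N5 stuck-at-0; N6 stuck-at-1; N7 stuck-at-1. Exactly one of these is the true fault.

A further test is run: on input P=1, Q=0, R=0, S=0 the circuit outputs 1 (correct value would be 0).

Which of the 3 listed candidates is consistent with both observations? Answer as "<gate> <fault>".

N7 stuck-at-1

Evaluate each candidate on input P=1, Q=0, R=0, S=0:
  N5 stuck-at-0: N1=1, N2=1, N3=0, N4=0, N5=0 [stuck-at-0], N6=1, N7=0 → 0 — eliminated
  N6 stuck-at-1: N1=1, N2=1, N3=0, N4=0, N5=1, N6=1 [stuck-at-1], N7=0 → 0 — eliminated
  N7 stuck-at-1: N1=1, N2=1, N3=0, N4=0, N5=1, N6=0, N7=1 [stuck-at-1] → 1 — matches
Only N7 stuck-at-1 reproduces the observed 1.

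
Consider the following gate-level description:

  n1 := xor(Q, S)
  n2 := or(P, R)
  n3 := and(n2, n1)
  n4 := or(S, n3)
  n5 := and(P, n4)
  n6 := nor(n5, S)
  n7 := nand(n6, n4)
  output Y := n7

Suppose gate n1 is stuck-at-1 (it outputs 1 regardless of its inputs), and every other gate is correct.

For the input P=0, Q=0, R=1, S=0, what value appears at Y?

Propagate with n1 forced: n1=1 [stuck-at-1], n2=1, n3=1, n4=1, n5=0, n6=1, n7=0.
So Y = 0. (Without the fault it would be 1.)

0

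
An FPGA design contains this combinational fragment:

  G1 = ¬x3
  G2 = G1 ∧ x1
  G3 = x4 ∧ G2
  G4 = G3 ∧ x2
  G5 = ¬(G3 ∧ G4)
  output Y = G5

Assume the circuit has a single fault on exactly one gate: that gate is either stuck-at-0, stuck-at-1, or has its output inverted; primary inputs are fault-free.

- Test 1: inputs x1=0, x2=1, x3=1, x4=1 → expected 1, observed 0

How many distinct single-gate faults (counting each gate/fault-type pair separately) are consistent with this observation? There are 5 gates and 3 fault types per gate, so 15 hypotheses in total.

Fault-free: G1=0, G2=0, G3=0, G4=0, G5=1 → 1. Observed 0.
  G1: none of the 3 fault types match ✗
  G2: stuck-at-1, inverted output ✓; others ✗
  G3: stuck-at-1, inverted output ✓; others ✗
  G4: none of the 3 fault types match ✗
  G5: stuck-at-0, inverted output ✓; others ✗
Consistent faults: {G2 stuck-at-1, G2 inverted output, G3 stuck-at-1, G3 inverted output, G5 stuck-at-0, G5 inverted output} — 6 in all.

6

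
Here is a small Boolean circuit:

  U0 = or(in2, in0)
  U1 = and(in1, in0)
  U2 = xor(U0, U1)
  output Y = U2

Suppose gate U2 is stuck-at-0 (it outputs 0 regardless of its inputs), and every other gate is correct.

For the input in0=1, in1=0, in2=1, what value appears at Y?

Propagate with U2 forced: U0=1, U1=0, U2=0 [stuck-at-0].
So Y = 0. (Without the fault it would be 1.)

0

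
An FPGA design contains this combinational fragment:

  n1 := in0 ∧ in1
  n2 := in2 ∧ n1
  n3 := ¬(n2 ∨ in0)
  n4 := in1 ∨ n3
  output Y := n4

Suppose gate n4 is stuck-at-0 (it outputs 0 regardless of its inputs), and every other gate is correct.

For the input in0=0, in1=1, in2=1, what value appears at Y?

0

Propagate with n4 forced: n1=0, n2=0, n3=1, n4=0 [stuck-at-0].
So Y = 0. (Without the fault it would be 1.)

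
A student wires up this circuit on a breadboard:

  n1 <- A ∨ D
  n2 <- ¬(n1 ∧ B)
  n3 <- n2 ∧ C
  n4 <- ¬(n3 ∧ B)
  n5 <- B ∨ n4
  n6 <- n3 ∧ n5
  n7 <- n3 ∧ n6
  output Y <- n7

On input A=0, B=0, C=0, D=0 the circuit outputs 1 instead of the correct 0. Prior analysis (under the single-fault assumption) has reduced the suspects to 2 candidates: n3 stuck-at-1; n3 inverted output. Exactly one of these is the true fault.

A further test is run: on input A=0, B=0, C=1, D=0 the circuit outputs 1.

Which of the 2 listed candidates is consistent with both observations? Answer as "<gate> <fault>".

n3 stuck-at-1

Evaluate each candidate on input A=0, B=0, C=1, D=0:
  n3 stuck-at-1: n1=0, n2=1, n3=1 [stuck-at-1], n4=1, n5=1, n6=1, n7=1 → 1 — matches
  n3 inverted output: n1=0, n2=1, n3=0 [inverted output], n4=1, n5=1, n6=0, n7=0 → 0 — eliminated
Only n3 stuck-at-1 reproduces the observed 1.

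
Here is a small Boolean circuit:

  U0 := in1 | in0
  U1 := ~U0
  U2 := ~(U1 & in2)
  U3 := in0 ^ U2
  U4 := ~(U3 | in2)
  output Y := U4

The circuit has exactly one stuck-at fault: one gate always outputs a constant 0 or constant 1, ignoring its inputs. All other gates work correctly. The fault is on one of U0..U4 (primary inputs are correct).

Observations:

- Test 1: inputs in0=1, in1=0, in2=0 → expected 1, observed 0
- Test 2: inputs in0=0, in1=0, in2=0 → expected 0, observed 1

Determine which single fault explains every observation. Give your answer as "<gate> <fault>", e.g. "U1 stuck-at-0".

U2 stuck-at-0

Fault-free values for test 1 (in0=1, in1=0, in2=0): U0=1, U1=0, U2=1, U3=0, U4=1, giving Y=1. Observed 0.
Test 1: faults giving observed 0 are {U2 stuck-at-0, U3 stuck-at-1, U4 stuck-at-0}.
Test 2 (in0=0, in1=0, in2=0): fault-free U0=0, U1=1, U2=1, U3=1, U4=0 → 0; observed 1. Eliminates U3 stuck-at-1, U4 stuck-at-0.
Only U2 stuck-at-0 is consistent with every test.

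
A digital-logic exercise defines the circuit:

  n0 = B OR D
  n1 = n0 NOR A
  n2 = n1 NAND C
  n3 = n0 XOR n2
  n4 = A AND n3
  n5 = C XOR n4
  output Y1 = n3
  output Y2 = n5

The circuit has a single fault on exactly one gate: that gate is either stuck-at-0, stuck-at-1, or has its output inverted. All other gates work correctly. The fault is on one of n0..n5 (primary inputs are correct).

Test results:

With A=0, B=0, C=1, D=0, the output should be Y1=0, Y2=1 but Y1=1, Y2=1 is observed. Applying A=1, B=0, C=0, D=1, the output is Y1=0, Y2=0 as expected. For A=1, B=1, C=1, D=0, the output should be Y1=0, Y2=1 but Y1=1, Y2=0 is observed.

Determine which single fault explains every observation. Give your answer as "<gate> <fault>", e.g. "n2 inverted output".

Fault-free values for test 1 (A=0, B=0, C=1, D=0): n0=0, n1=1, n2=0, n3=0, n4=0, n5=1, giving Y1=0, Y2=1. Observed Y1=1, Y2=1.
Test 1: faults giving observed Y1=1, Y2=1 are {n1 stuck-at-0, n1 inverted output, n2 stuck-at-1, n2 inverted output, n3 stuck-at-1, n3 inverted output}.
Test 2 (A=1, B=0, C=0, D=1): fault-free n0=1, n1=0, n2=1, n3=0, n4=0, n5=0 → Y1=0, Y2=0; observed Y1=0, Y2=0. Eliminates n2 inverted output, n3 stuck-at-1, n3 inverted output.
Test 3 (A=1, B=1, C=1, D=0): fault-free n0=1, n1=0, n2=1, n3=0, n4=0, n5=1 → Y1=0, Y2=1; observed Y1=1, Y2=0. Eliminates n1 stuck-at-0, n2 stuck-at-1.
Only n1 inverted output is consistent with every test.

n1 inverted output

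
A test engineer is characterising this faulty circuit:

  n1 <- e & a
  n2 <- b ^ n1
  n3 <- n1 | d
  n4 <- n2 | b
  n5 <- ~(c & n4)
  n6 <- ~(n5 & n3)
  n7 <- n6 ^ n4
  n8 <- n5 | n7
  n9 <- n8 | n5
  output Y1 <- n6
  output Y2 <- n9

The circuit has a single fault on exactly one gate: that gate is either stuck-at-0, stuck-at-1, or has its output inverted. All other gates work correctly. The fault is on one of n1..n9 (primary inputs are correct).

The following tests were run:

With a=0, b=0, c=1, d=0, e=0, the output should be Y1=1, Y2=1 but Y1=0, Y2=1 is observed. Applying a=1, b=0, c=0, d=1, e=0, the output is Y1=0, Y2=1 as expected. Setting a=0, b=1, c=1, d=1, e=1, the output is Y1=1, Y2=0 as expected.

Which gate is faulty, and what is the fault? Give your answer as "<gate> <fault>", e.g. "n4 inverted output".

Fault-free values for test 1 (a=0, b=0, c=1, d=0, e=0): n1=0, n2=0, n3=0, n4=0, n5=1, n6=1, n7=1, n8=1, n9=1, giving Y1=1, Y2=1. Observed Y1=0, Y2=1.
Test 1: faults giving observed Y1=0, Y2=1 are {n3 stuck-at-1, n3 inverted output, n6 stuck-at-0, n6 inverted output}.
Test 2 (a=1, b=0, c=0, d=1, e=0): fault-free n1=0, n2=0, n3=1, n4=0, n5=1, n6=0, n7=0, n8=1, n9=1 → Y1=0, Y2=1; observed Y1=0, Y2=1. Eliminates n3 inverted output, n6 inverted output.
Test 3 (a=0, b=1, c=1, d=1, e=1): fault-free n1=0, n2=1, n3=1, n4=1, n5=0, n6=1, n7=0, n8=0, n9=0 → Y1=1, Y2=0; observed Y1=1, Y2=0. Eliminates n6 stuck-at-0.
Only n3 stuck-at-1 is consistent with every test.

n3 stuck-at-1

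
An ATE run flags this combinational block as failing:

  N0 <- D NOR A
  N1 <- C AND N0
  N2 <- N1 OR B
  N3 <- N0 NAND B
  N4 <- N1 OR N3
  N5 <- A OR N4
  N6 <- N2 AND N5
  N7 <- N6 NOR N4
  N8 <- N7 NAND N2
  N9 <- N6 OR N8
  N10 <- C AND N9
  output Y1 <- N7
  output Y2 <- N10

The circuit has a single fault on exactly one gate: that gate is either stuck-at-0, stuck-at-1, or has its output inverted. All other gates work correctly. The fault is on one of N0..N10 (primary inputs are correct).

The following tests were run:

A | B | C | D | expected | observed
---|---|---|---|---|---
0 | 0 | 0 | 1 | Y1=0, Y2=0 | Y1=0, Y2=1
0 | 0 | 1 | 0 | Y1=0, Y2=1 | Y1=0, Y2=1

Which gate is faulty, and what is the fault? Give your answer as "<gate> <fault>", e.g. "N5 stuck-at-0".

Fault-free values for test 1 (A=0, B=0, C=0, D=1): N0=0, N1=0, N2=0, N3=1, N4=1, N5=1, N6=0, N7=0, N8=1, N9=1, N10=0, giving Y1=0, Y2=0. Observed Y1=0, Y2=1.
Test 1: faults giving observed Y1=0, Y2=1 are {N10 stuck-at-1, N10 inverted output}.
Test 2 (A=0, B=0, C=1, D=0): fault-free N0=1, N1=1, N2=1, N3=1, N4=1, N5=1, N6=1, N7=0, N8=1, N9=1, N10=1 → Y1=0, Y2=1; observed Y1=0, Y2=1. Eliminates N10 inverted output.
Only N10 stuck-at-1 is consistent with every test.

N10 stuck-at-1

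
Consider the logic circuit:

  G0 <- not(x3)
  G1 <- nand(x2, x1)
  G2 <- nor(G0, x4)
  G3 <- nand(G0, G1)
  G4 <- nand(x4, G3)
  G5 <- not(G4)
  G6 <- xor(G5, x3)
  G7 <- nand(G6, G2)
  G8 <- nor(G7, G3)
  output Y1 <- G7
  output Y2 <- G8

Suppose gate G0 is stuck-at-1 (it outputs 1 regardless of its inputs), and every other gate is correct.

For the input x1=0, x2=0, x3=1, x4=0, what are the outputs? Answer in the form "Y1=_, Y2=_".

Propagate with G0 forced: G0=1 [stuck-at-1], G1=1, G2=0, G3=0, G4=1, G5=0, G6=1, G7=1, G8=0.
So the outputs are Y1=1, Y2=0. (Without the fault they would be Y1=0, Y2=0.)

Y1=1, Y2=0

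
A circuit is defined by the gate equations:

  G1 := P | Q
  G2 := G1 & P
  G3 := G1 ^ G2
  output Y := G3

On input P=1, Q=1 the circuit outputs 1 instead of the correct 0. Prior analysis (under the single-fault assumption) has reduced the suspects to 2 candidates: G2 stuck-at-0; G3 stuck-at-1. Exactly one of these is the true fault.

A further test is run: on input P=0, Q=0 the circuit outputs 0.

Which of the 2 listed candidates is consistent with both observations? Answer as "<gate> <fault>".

Evaluate each candidate on input P=0, Q=0:
  G2 stuck-at-0: G1=0, G2=0 [stuck-at-0], G3=0 → 0 — matches
  G3 stuck-at-1: G1=0, G2=0, G3=1 [stuck-at-1] → 1 — eliminated
Only G2 stuck-at-0 reproduces the observed 0.

G2 stuck-at-0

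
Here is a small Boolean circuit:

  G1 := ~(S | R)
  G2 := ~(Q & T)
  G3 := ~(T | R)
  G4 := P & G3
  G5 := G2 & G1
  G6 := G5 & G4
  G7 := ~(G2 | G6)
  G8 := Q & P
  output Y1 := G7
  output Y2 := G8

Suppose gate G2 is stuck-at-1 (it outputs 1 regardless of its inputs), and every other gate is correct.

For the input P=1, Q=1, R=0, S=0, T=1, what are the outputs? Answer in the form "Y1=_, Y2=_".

Y1=0, Y2=1

Propagate with G2 forced: G1=1, G2=1 [stuck-at-1], G3=0, G4=0, G5=1, G6=0, G7=0, G8=1.
So the outputs are Y1=0, Y2=1. (Without the fault they would be Y1=1, Y2=1.)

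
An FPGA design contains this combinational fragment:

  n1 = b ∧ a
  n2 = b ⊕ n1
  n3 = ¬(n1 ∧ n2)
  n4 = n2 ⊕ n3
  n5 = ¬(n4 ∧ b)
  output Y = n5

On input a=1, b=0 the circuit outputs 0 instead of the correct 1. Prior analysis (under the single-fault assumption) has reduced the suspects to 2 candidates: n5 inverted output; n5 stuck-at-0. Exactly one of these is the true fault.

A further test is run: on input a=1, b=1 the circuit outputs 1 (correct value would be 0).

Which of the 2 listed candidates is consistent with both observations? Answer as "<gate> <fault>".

n5 inverted output

Evaluate each candidate on input a=1, b=1:
  n5 inverted output: n1=1, n2=0, n3=1, n4=1, n5=1 [inverted output] → 1 — matches
  n5 stuck-at-0: n1=1, n2=0, n3=1, n4=1, n5=0 [stuck-at-0] → 0 — eliminated
Only n5 inverted output reproduces the observed 1.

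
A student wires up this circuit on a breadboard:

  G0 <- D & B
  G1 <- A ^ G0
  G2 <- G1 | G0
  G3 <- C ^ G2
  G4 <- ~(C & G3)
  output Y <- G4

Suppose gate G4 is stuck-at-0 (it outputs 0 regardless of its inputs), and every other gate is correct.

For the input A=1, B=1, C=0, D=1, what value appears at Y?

Propagate with G4 forced: G0=1, G1=0, G2=1, G3=1, G4=0 [stuck-at-0].
So Y = 0. (Without the fault it would be 1.)

0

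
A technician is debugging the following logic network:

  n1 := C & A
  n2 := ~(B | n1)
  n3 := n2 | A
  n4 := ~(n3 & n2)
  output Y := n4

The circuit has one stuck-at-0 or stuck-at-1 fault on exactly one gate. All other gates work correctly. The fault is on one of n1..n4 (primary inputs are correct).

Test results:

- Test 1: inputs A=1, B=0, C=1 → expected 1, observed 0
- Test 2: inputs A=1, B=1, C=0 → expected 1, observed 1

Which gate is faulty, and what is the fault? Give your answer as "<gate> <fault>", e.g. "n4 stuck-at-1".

Fault-free values for test 1 (A=1, B=0, C=1): n1=1, n2=0, n3=1, n4=1, giving Y=1. Observed 0.
Test 1: faults giving observed 0 are {n1 stuck-at-0, n2 stuck-at-1, n4 stuck-at-0}.
Test 2 (A=1, B=1, C=0): fault-free n1=0, n2=0, n3=1, n4=1 → 1; observed 1. Eliminates n2 stuck-at-1, n4 stuck-at-0.
Only n1 stuck-at-0 is consistent with every test.

n1 stuck-at-0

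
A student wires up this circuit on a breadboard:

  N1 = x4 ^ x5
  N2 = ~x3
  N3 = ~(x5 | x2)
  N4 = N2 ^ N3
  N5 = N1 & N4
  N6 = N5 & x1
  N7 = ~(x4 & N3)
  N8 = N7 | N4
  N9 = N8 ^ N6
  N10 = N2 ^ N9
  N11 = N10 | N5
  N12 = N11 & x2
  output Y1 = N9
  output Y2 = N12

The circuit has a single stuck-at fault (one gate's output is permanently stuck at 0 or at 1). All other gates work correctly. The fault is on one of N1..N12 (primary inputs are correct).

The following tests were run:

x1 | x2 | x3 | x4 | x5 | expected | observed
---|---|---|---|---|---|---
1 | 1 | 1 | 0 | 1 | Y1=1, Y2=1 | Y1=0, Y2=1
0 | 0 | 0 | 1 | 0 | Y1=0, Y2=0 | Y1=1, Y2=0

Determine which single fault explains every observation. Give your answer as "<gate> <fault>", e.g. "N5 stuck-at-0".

N4 stuck-at-1

Fault-free values for test 1 (x1=1, x2=1, x3=1, x4=0, x5=1): N1=1, N2=0, N3=0, N4=0, N5=0, N6=0, N7=1, N8=1, N9=1, N10=1, N11=1, N12=1, giving Y1=1, Y2=1. Observed Y1=0, Y2=1.
Test 1: faults giving observed Y1=0, Y2=1 are {N2 stuck-at-1, N3 stuck-at-1, N4 stuck-at-1, N5 stuck-at-1}.
Test 2 (x1=0, x2=0, x3=0, x4=1, x5=0): fault-free N1=1, N2=1, N3=1, N4=0, N5=0, N6=0, N7=0, N8=0, N9=0, N10=1, N11=1, N12=0 → Y1=0, Y2=0; observed Y1=1, Y2=0. Eliminates N2 stuck-at-1, N3 stuck-at-1, N5 stuck-at-1.
Only N4 stuck-at-1 is consistent with every test.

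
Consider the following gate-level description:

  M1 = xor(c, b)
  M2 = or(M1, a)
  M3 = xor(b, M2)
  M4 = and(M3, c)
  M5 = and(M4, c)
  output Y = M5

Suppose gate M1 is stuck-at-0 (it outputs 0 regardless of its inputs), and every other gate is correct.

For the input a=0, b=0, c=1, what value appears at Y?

Propagate with M1 forced: M1=0 [stuck-at-0], M2=0, M3=0, M4=0, M5=0.
So Y = 0. (Without the fault it would be 1.)

0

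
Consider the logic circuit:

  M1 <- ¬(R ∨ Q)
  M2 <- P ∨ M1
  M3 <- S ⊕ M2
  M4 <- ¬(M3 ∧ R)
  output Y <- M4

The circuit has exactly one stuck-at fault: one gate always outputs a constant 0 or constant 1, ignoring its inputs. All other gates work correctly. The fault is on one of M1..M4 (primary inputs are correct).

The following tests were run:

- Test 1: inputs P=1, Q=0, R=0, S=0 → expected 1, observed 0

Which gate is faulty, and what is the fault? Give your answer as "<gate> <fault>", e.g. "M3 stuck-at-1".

M4 stuck-at-0

Fault-free values for test 1 (P=1, Q=0, R=0, S=0): M1=1, M2=1, M3=1, M4=1, giving Y=1. Observed 0.
Test 1: faults giving observed 0 are {M4 stuck-at-0}.
Only M4 stuck-at-0 is consistent with every test.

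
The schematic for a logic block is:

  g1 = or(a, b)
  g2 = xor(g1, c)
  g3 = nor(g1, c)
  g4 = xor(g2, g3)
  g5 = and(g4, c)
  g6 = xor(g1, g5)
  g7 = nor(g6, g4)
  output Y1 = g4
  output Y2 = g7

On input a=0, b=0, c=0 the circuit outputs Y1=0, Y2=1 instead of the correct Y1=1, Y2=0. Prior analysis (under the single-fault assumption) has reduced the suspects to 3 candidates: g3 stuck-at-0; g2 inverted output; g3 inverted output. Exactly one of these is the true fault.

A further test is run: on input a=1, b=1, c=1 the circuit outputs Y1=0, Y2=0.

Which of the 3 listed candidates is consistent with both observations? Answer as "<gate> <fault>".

Evaluate each candidate on input a=1, b=1, c=1:
  g3 stuck-at-0: g1=1, g2=0, g3=0 [stuck-at-0], g4=0, g5=0, g6=1, g7=0 → Y1=0, Y2=0 — matches
  g2 inverted output: g1=1, g2=1 [inverted output], g3=0, g4=1, g5=1, g6=0, g7=0 → Y1=1, Y2=0 — eliminated
  g3 inverted output: g1=1, g2=0, g3=1 [inverted output], g4=1, g5=1, g6=0, g7=0 → Y1=1, Y2=0 — eliminated
Only g3 stuck-at-0 reproduces the observed Y1=0, Y2=0.

g3 stuck-at-0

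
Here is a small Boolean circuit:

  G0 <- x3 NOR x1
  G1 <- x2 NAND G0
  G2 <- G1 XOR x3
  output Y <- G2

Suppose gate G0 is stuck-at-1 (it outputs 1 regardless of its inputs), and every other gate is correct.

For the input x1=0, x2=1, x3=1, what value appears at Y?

Propagate with G0 forced: G0=1 [stuck-at-1], G1=0, G2=1.
So Y = 1. (Without the fault it would be 0.)

1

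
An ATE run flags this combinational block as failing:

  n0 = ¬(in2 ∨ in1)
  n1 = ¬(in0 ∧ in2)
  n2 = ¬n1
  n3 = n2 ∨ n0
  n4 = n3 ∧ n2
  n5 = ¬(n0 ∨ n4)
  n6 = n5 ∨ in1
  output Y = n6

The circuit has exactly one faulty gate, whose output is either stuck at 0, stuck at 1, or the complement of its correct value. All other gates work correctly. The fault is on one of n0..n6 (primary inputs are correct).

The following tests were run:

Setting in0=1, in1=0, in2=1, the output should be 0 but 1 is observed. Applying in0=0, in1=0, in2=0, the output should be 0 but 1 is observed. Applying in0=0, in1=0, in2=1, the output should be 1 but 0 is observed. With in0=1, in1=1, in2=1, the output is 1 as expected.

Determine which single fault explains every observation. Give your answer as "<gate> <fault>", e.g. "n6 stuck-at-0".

n5 inverted output

Fault-free values for test 1 (in0=1, in1=0, in2=1): n0=0, n1=0, n2=1, n3=1, n4=1, n5=0, n6=0, giving Y=0. Observed 1.
Test 1: faults giving observed 1 are {n1 stuck-at-1, n1 inverted output, n2 stuck-at-0, n2 inverted output, n3 stuck-at-0, n3 inverted output, n4 stuck-at-0, n4 inverted output, n5 stuck-at-1, n5 inverted output, n6 stuck-at-1, n6 inverted output}.
Test 2 (in0=0, in1=0, in2=0): fault-free n0=1, n1=1, n2=0, n3=1, n4=0, n5=0, n6=0 → 0; observed 1. Eliminates n1 stuck-at-1, n1 inverted output, n2 stuck-at-0, n2 inverted output, n3 stuck-at-0, n3 inverted output, n4 stuck-at-0, n4 inverted output.
Test 3 (in0=0, in1=0, in2=1): fault-free n0=0, n1=1, n2=0, n3=0, n4=0, n5=1, n6=1 → 1; observed 0. Eliminates n5 stuck-at-1, n6 stuck-at-1.
Test 4 (in0=1, in1=1, in2=1): fault-free n0=0, n1=0, n2=1, n3=1, n4=1, n5=0, n6=1 → 1; observed 1. Eliminates n6 inverted output.
Only n5 inverted output is consistent with every test.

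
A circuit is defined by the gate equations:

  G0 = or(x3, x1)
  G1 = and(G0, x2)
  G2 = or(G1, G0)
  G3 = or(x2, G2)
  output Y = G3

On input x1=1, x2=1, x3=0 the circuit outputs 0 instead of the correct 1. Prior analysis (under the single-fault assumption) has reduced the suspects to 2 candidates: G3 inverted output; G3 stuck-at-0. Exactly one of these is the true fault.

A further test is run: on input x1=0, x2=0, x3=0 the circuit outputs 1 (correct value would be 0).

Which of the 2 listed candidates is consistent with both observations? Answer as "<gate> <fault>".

Evaluate each candidate on input x1=0, x2=0, x3=0:
  G3 inverted output: G0=0, G1=0, G2=0, G3=1 [inverted output] → 1 — matches
  G3 stuck-at-0: G0=0, G1=0, G2=0, G3=0 [stuck-at-0] → 0 — eliminated
Only G3 inverted output reproduces the observed 1.

G3 inverted output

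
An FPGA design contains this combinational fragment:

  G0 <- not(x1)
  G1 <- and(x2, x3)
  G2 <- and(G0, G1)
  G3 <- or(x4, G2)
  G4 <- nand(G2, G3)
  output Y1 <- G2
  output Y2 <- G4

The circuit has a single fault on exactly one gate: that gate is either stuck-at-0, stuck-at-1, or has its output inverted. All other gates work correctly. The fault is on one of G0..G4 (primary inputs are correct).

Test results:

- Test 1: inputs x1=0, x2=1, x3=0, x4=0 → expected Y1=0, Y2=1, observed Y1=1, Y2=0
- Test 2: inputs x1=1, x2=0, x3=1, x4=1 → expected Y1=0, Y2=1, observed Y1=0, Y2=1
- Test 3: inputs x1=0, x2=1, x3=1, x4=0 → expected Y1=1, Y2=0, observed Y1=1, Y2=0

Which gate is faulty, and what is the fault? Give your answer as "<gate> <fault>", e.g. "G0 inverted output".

Fault-free values for test 1 (x1=0, x2=1, x3=0, x4=0): G0=1, G1=0, G2=0, G3=0, G4=1, giving Y1=0, Y2=1. Observed Y1=1, Y2=0.
Test 1: faults giving observed Y1=1, Y2=0 are {G1 stuck-at-1, G1 inverted output, G2 stuck-at-1, G2 inverted output}.
Test 2 (x1=1, x2=0, x3=1, x4=1): fault-free G0=0, G1=0, G2=0, G3=1, G4=1 → Y1=0, Y2=1; observed Y1=0, Y2=1. Eliminates G2 stuck-at-1, G2 inverted output.
Test 3 (x1=0, x2=1, x3=1, x4=0): fault-free G0=1, G1=1, G2=1, G3=1, G4=0 → Y1=1, Y2=0; observed Y1=1, Y2=0. Eliminates G1 inverted output.
Only G1 stuck-at-1 is consistent with every test.

G1 stuck-at-1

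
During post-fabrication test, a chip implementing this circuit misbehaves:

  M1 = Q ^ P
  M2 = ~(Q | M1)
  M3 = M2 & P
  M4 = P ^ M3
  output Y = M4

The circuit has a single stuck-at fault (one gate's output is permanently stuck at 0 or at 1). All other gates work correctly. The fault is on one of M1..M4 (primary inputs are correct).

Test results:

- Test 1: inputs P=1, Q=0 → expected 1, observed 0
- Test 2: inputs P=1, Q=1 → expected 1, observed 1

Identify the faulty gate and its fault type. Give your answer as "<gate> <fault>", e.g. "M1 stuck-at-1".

Fault-free values for test 1 (P=1, Q=0): M1=1, M2=0, M3=0, M4=1, giving Y=1. Observed 0.
Test 1: faults giving observed 0 are {M1 stuck-at-0, M2 stuck-at-1, M3 stuck-at-1, M4 stuck-at-0}.
Test 2 (P=1, Q=1): fault-free M1=0, M2=0, M3=0, M4=1 → 1; observed 1. Eliminates M2 stuck-at-1, M3 stuck-at-1, M4 stuck-at-0.
Only M1 stuck-at-0 is consistent with every test.

M1 stuck-at-0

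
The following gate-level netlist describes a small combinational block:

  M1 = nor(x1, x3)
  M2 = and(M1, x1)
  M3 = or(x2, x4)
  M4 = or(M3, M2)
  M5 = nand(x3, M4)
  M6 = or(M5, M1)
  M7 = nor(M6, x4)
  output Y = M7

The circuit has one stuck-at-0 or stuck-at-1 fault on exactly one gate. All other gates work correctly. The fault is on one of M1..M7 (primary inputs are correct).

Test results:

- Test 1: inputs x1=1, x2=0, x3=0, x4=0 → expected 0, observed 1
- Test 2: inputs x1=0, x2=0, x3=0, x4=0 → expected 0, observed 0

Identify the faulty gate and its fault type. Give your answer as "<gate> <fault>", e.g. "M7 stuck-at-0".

Fault-free values for test 1 (x1=1, x2=0, x3=0, x4=0): M1=0, M2=0, M3=0, M4=0, M5=1, M6=1, M7=0, giving Y=0. Observed 1.
Test 1: faults giving observed 1 are {M5 stuck-at-0, M6 stuck-at-0, M7 stuck-at-1}.
Test 2 (x1=0, x2=0, x3=0, x4=0): fault-free M1=1, M2=0, M3=0, M4=0, M5=1, M6=1, M7=0 → 0; observed 0. Eliminates M6 stuck-at-0, M7 stuck-at-1.
Only M5 stuck-at-0 is consistent with every test.

M5 stuck-at-0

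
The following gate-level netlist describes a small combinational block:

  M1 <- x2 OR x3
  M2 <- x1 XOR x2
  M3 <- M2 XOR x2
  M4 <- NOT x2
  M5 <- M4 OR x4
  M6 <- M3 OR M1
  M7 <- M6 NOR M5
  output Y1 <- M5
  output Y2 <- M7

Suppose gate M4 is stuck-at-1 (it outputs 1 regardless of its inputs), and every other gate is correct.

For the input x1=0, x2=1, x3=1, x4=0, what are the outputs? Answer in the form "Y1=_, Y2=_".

Propagate with M4 forced: M1=1, M2=1, M3=0, M4=1 [stuck-at-1], M5=1, M6=1, M7=0.
So the outputs are Y1=1, Y2=0. (Without the fault they would be Y1=0, Y2=0.)

Y1=1, Y2=0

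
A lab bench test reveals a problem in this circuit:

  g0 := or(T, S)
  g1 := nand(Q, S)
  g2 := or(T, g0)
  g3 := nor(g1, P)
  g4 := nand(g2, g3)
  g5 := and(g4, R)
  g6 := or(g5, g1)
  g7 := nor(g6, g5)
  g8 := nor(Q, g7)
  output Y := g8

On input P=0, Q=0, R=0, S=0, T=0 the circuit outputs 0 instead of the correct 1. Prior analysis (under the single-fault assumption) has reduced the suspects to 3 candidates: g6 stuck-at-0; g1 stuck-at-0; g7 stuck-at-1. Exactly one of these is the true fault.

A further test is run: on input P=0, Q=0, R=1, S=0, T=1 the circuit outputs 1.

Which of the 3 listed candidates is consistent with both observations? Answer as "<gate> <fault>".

g6 stuck-at-0

Evaluate each candidate on input P=0, Q=0, R=1, S=0, T=1:
  g6 stuck-at-0: g0=1, g1=1, g2=1, g3=0, g4=1, g5=1, g6=0 [stuck-at-0], g7=0, g8=1 → 1 — matches
  g1 stuck-at-0: g0=1, g1=0 [stuck-at-0], g2=1, g3=1, g4=0, g5=0, g6=0, g7=1, g8=0 → 0 — eliminated
  g7 stuck-at-1: g0=1, g1=1, g2=1, g3=0, g4=1, g5=1, g6=1, g7=1 [stuck-at-1], g8=0 → 0 — eliminated
Only g6 stuck-at-0 reproduces the observed 1.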